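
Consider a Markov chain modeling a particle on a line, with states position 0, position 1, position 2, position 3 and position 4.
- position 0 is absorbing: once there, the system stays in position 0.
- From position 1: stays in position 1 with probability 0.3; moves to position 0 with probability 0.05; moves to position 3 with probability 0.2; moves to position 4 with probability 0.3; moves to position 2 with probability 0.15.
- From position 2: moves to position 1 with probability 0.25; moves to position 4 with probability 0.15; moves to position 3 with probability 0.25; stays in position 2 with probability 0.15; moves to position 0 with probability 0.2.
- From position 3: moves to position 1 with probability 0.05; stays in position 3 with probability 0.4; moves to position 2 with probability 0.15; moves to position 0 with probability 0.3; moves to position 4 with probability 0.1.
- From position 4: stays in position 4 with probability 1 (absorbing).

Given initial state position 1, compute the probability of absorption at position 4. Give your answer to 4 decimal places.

0.6216

Let h(s) be the probability of absorption at position 4 starting from transient state s. Then h(position 4) = 1 and h(position 0) = 0. By first-step analysis:
h(position 1) = 0.05·0 + 0.3·h(position 1) + 0.15·h(position 2) + 0.2·h(position 3) + 0.3·1
h(position 2) = 0.2·0 + 0.25·h(position 1) + 0.15·h(position 2) + 0.25·h(position 3) + 0.15·1
h(position 3) = 0.3·0 + 0.05·h(position 1) + 0.15·h(position 2) + 0.4·h(position 3) + 0.1·1
Solving: h(position 1) = 0.6216, h(position 2) = 0.4572, h(position 3) = 0.3328.
Starting from position 1, the probability is 0.6216.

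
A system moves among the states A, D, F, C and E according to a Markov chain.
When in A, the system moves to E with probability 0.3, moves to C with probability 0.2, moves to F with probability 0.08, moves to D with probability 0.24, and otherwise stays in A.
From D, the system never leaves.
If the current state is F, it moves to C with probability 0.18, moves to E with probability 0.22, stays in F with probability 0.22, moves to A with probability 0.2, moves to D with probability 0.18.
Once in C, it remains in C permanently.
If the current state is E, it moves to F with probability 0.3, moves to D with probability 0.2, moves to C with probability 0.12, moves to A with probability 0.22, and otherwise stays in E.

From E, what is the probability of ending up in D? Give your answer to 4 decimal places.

0.5746

Let h(s) be the probability of absorption at D starting from transient state s. Then h(D) = 1 and h(C) = 0. By first-step analysis:
h(A) = 0.18·h(A) + 0.24·1 + 0.08·h(F) + 0.2·0 + 0.3·h(E)
h(F) = 0.2·h(A) + 0.18·1 + 0.22·h(F) + 0.18·0 + 0.22·h(E)
h(E) = 0.22·h(A) + 0.2·1 + 0.3·h(F) + 0.12·0 + 0.16·h(E)
Solving: h(A) = 0.5551, h(F) = 0.5352, h(E) = 0.5746.
Starting from E, the probability is 0.5746.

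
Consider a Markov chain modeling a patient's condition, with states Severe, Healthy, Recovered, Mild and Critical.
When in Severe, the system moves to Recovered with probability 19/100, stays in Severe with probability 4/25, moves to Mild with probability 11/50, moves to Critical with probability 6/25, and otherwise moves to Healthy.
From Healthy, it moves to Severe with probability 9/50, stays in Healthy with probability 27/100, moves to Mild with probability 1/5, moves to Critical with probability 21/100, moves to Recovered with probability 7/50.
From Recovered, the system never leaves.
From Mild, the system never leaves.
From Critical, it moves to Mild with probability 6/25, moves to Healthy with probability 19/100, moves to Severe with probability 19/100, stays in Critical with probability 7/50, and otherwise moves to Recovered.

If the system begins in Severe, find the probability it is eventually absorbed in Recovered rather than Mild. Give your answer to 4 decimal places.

0.4637

Let h(s) be the probability of absorption at Recovered starting from transient state s. Then h(Recovered) = 1 and h(Mild) = 0. By first-step analysis:
h(Severe) = 0.16·h(Severe) + 0.19·h(Healthy) + 0.19·1 + 0.22·0 + 0.24·h(Critical)
h(Healthy) = 0.18·h(Severe) + 0.27·h(Healthy) + 0.14·1 + 0.2·0 + 0.21·h(Critical)
h(Critical) = 0.19·h(Severe) + 0.19·h(Healthy) + 0.24·1 + 0.24·0 + 0.14·h(Critical)
Solving: h(Severe) = 0.4637, h(Healthy) = 0.4441, h(Critical) = 0.4796.
Starting from Severe, the probability is 0.4637.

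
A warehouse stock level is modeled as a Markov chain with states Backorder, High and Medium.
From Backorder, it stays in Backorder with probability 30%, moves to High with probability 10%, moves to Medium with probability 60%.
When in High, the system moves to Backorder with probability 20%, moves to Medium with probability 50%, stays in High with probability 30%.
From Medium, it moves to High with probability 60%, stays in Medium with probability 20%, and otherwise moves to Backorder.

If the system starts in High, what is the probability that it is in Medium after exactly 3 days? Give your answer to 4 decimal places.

0.4110

Propagate the distribution vector 3 days from High.
After 0 days: (0.0000, 1.0000, 0.0000)
After 1 day: (0.2000, 0.3000, 0.5000)
After 2 days: (0.2200, 0.4100, 0.3700)
After 3 days: (0.2220, 0.3670, 0.4110)
P(in Medium after 3 days) = 0.4110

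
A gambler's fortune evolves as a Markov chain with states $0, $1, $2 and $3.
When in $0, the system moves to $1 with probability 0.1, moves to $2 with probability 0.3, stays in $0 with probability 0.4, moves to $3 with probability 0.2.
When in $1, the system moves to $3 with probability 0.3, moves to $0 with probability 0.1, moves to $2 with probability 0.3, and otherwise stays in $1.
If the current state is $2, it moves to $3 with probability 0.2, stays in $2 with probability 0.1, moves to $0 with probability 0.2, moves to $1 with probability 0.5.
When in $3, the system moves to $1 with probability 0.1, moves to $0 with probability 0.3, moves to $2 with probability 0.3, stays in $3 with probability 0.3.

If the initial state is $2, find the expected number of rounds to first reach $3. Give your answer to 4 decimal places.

Let t(s) be the expected number of rounds to first reach $3 from state s, with t($3) = 0. Conditioning on the first round:
t($0) = 1 + 0.4·t($0) + 0.1·t($1) + 0.3·t($2)
t($1) = 1 + 0.1·t($0) + 0.3·t($1) + 0.3·t($2)
t($2) = 1 + 0.2·t($0) + 0.5·t($1) + 0.1·t($2)
Solving: t($0) = 4.4444, t($1) = 3.8889, t($2) = 4.2593.
Expected rounds from $2 to $3: 4.2593.

4.2593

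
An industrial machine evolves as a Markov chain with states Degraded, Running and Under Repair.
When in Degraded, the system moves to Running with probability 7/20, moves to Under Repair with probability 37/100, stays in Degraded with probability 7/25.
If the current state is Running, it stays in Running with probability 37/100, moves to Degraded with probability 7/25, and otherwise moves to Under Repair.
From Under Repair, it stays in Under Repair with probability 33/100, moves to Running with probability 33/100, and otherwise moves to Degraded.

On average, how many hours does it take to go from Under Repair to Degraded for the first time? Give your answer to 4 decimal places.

Let t(s) be the expected number of hours to first reach Degraded from state s, with t(Degraded) = 0. Conditioning on the first hour:
t(Running) = 1 + 0.37·t(Running) + 0.35·t(Under Repair)
t(Under Repair) = 1 + 0.33·t(Running) + 0.33·t(Under Repair)
Solving: t(Running) = 3.3268, t(Under Repair) = 3.1311.
Expected hours from Under Repair to Degraded: 3.1311.

3.1311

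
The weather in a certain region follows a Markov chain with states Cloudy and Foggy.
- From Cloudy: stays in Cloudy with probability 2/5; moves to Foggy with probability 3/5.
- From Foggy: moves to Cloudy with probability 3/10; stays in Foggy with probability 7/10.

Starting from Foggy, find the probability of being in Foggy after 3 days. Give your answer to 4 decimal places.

Propagate the distribution vector 3 days from Foggy.
After 0 days: (0.0000, 1.0000)
After 1 day: (0.3000, 0.7000)
After 2 days: (0.3300, 0.6700)
After 3 days: (0.3330, 0.6670)
P(in Foggy after 3 days) = 0.6670

0.6670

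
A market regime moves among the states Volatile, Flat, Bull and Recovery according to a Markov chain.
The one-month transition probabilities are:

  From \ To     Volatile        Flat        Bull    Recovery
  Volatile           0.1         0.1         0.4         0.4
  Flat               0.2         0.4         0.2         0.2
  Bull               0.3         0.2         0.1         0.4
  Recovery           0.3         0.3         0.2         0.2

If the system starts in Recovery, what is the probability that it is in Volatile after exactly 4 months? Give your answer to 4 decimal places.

0.2275

Propagate the distribution vector 4 months from Recovery.
After 0 months: (0.0000, 0.0000, 0.0000, 1.0000)
After 1 month: (0.3000, 0.3000, 0.2000, 0.2000)
After 2 months: (0.2100, 0.2500, 0.2400, 0.3000)
After 3 months: (0.2330, 0.2590, 0.2180, 0.2900)
After 4 months: (0.2275, 0.2575, 0.2248, 0.2902)
P(in Volatile after 4 months) = 0.2275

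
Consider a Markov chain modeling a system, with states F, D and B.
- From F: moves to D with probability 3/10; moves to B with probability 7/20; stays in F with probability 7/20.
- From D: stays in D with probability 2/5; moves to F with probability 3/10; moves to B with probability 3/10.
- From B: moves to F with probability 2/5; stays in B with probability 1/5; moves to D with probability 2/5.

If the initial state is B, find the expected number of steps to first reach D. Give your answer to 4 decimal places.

Let t(s) be the expected number of steps to first reach D from state s, with t(D) = 0. Conditioning on the first step:
t(F) = 1 + 0.35·t(F) + 0.35·t(B)
t(B) = 1 + 0.4·t(F) + 0.2·t(B)
Solving: t(F) = 3.0263, t(B) = 2.7632.
Expected steps from B to D: 2.7632.

2.7632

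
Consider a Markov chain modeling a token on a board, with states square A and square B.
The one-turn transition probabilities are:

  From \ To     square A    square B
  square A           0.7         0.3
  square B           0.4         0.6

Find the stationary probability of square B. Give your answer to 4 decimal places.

Let the stationary distribution be π with π = πP and π_1 + π_2 = 1.
π_1 = 0.7·π_1 + 0.4·π_2
Solving with the normalization constraint gives π = (0.5714, 0.4286).
So the stationary probability of square B is 0.4286.

0.4286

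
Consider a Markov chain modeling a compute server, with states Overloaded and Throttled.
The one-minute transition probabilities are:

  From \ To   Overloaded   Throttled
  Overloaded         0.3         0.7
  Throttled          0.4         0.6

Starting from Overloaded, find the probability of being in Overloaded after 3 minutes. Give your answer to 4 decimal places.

Propagate the distribution vector 3 minutes from Overloaded.
After 0 minutes: (1.0000, 0.0000)
After 1 minute: (0.3000, 0.7000)
After 2 minutes: (0.3700, 0.6300)
After 3 minutes: (0.3630, 0.6370)
P(in Overloaded after 3 minutes) = 0.3630

0.3630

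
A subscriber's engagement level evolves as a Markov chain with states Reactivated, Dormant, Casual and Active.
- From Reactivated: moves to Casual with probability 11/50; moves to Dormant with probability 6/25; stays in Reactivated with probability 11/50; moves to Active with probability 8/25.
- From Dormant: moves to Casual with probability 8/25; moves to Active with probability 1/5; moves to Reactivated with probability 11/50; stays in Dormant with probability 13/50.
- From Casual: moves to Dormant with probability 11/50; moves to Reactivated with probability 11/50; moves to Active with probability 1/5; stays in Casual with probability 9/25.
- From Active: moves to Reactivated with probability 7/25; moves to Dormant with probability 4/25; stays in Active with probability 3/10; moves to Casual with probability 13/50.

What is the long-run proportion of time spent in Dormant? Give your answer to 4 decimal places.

0.2182

Let the stationary distribution be π with π = πP and π_1 + π_2 + π_3 + π_4 = 1.
π_1 = 0.22·π_1 + 0.22·π_2 + 0.22·π_3 + 0.28·π_4
π_2 = 0.24·π_1 + 0.26·π_2 + 0.22·π_3 + 0.16·π_4
π_3 = 0.22·π_1 + 0.32·π_2 + 0.36·π_3 + 0.26·π_4
Solving with the normalization constraint gives π = (0.2352, 0.2182, 0.2930, 0.2536).
So the stationary probability of Dormant is 0.2182.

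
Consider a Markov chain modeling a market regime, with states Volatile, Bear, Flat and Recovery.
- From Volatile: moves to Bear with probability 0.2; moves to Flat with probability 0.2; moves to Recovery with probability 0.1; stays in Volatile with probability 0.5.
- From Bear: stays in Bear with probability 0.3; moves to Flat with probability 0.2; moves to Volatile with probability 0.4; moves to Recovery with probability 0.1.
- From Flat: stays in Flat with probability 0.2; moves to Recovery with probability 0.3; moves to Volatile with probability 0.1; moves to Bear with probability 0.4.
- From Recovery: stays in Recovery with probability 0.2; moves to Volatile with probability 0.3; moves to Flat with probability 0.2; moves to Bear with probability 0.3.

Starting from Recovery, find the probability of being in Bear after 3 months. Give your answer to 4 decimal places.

0.2850

Propagate the distribution vector 3 months from Recovery.
After 0 months: (0.0000, 0.0000, 0.0000, 1.0000)
After 1 month: (0.3000, 0.3000, 0.2000, 0.2000)
After 2 months: (0.3500, 0.2900, 0.2000, 0.1600)
After 3 months: (0.3590, 0.2850, 0.2000, 0.1560)
P(in Bear after 3 months) = 0.2850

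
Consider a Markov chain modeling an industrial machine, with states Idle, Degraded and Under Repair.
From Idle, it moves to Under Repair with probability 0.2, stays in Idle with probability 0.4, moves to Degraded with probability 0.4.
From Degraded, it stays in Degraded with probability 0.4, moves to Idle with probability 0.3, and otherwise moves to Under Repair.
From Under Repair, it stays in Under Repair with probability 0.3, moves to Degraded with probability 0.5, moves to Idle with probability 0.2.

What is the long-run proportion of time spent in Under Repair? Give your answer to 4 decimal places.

0.2697

Let the stationary distribution be π with π = πP and π_1 + π_2 + π_3 = 1.
π_1 = 0.4·π_1 + 0.3·π_2 + 0.2·π_3
π_2 = 0.4·π_1 + 0.4·π_2 + 0.5·π_3
Solving with the normalization constraint gives π = (0.3034, 0.4270, 0.2697).
So the stationary probability of Under Repair is 0.2697.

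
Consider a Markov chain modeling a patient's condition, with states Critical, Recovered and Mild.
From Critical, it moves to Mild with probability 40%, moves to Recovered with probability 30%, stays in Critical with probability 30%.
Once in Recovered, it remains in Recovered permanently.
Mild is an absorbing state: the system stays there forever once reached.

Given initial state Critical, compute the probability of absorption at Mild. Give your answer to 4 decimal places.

0.5714

Let h(s) be the probability of absorption at Mild starting from transient state s. Then h(Mild) = 1 and h(Recovered) = 0. By first-step analysis:
h(Critical) = 0.3·h(Critical) + 0.3·0 + 0.4·1
Solving: h(Critical) = 0.5714.
Starting from Critical, the probability is 0.5714.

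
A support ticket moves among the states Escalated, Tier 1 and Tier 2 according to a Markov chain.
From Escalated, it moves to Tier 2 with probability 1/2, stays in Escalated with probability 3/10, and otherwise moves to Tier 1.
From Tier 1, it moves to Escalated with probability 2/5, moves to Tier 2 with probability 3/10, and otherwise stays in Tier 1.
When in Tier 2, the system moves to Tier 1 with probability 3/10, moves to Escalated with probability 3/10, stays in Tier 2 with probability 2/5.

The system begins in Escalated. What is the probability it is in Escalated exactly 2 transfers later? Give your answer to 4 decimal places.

0.3200

Sum over the intermediate state after 1 transfer:
P = P(Escalated→Escalated)·P(Escalated→Escalated) + P(Escalated→Tier 1)·P(Tier 1→Escalated) + P(Escalated→Tier 2)·P(Tier 2→Escalated)
  = 0.3×0.3 + 0.2×0.4 + 0.5×0.3
  = 0.0900 + 0.0800 + 0.1500 = 0.3200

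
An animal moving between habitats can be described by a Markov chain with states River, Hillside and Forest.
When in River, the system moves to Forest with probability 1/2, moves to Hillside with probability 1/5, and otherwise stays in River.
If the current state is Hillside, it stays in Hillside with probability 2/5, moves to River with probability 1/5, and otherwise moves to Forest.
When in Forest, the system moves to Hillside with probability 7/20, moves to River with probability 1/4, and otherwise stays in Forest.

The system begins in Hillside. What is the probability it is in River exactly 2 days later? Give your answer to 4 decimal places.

Sum over the intermediate state after 1 day:
P = P(Hillside→River)·P(River→River) + P(Hillside→Hillside)·P(Hillside→River) + P(Hillside→Forest)·P(Forest→River)
  = 0.2×0.3 + 0.4×0.2 + 0.4×0.25
  = 0.0600 + 0.0800 + 0.1000 = 0.2400

0.2400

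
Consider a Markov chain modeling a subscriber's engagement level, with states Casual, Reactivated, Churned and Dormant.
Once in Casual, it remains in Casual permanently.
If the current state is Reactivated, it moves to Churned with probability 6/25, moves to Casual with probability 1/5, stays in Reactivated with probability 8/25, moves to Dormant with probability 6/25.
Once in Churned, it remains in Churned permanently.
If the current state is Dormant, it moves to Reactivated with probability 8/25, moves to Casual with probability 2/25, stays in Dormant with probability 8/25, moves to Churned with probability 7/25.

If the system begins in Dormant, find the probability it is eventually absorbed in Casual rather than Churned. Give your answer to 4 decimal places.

0.3071

Let h(s) be the probability of absorption at Casual starting from transient state s. Then h(Casual) = 1 and h(Churned) = 0. By first-step analysis:
h(Reactivated) = 0.2·1 + 0.32·h(Reactivated) + 0.24·0 + 0.24·h(Dormant)
h(Dormant) = 0.08·1 + 0.32·h(Reactivated) + 0.28·0 + 0.32·h(Dormant)
Solving: h(Reactivated) = 0.4025, h(Dormant) = 0.3071.
Starting from Dormant, the probability is 0.3071.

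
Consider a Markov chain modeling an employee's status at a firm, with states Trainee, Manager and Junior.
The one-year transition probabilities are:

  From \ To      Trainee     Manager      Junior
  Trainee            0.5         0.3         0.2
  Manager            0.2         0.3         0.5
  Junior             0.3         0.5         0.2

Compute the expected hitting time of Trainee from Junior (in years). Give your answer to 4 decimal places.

Let t(s) be the expected number of years to first reach Trainee from state s, with t(Trainee) = 0. Conditioning on the first year:
t(Manager) = 1 + 0.3·t(Manager) + 0.5·t(Junior)
t(Junior) = 1 + 0.5·t(Manager) + 0.2·t(Junior)
Solving: t(Manager) = 4.1935, t(Junior) = 3.8710.
Expected years from Junior to Trainee: 3.8710.

3.8710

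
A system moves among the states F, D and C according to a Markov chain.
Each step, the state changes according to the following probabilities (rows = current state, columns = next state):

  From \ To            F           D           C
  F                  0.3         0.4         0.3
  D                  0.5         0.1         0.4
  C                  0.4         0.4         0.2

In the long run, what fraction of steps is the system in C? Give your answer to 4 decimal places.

0.3007

Let the stationary distribution be π with π = πP and π_1 + π_2 + π_3 = 1.
π_1 = 0.3·π_1 + 0.5·π_2 + 0.4·π_3
π_2 = 0.4·π_1 + 0.1·π_2 + 0.4·π_3
Solving with the normalization constraint gives π = (0.3916, 0.3077, 0.3007).
So the stationary probability of C is 0.3007.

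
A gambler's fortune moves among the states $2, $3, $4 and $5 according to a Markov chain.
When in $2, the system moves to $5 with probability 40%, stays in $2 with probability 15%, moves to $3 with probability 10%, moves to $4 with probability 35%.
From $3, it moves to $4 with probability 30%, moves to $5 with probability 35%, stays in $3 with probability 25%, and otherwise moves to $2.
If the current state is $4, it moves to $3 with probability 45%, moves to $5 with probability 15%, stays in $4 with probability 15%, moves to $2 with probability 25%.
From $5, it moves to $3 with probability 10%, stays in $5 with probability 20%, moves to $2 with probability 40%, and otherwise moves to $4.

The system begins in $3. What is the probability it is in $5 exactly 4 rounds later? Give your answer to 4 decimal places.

Propagate the distribution vector 4 rounds from $3.
After 0 rounds: (0.0000, 1.0000, 0.0000, 0.0000)
After 1 round: (0.1000, 0.2500, 0.3000, 0.3500)
After 2 rounds: (0.2550, 0.2425, 0.2600, 0.2425)
After 3 rounds: (0.2245, 0.2274, 0.2738, 0.2744)
After 4 rounds: (0.2346, 0.2299, 0.2702, 0.2653)
P(in $5 after 4 rounds) = 0.2653

0.2653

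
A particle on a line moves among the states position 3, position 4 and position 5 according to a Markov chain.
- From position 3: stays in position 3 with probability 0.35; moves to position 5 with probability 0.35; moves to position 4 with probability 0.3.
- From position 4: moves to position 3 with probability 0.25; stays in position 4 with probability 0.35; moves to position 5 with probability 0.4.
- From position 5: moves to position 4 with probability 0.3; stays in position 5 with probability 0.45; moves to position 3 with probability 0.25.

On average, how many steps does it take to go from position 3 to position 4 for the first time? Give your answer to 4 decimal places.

Let t(s) be the expected number of steps to first reach position 4 from state s, with t(position 4) = 0. Conditioning on the first step:
t(position 3) = 1 + 0.35·t(position 3) + 0.35·t(position 5)
t(position 5) = 1 + 0.25·t(position 3) + 0.45·t(position 5)
Solving: t(position 3) = 3.3333, t(position 5) = 3.3333.
Expected steps from position 3 to position 4: 3.3333.

3.3333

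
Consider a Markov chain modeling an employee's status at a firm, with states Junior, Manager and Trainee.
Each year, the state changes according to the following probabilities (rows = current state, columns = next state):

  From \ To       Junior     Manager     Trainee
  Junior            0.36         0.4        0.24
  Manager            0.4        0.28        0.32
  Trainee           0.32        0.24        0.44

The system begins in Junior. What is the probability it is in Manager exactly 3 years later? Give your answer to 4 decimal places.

Propagate the distribution vector 3 years from Junior.
After 0 years: (1.0000, 0.0000, 0.0000)
After 1 year: (0.3600, 0.4000, 0.2400)
After 2 years: (0.3664, 0.3136, 0.3200)
After 3 years: (0.3597, 0.3112, 0.3291)
P(in Manager after 3 years) = 0.3112

0.3112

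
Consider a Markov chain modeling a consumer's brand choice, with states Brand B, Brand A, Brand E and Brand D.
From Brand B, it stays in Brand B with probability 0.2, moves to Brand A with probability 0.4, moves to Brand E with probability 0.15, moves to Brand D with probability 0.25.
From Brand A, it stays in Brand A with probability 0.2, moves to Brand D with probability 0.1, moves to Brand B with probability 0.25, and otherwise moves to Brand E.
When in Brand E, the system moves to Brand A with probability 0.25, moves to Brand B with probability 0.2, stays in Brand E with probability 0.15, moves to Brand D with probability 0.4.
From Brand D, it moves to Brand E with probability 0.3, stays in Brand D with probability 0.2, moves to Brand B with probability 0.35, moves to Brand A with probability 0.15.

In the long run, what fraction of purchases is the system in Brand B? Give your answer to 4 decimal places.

Let the stationary distribution be π with π = πP and π_1 + π_2 + π_3 + π_4 = 1.
π_1 = 0.2·π_1 + 0.25·π_2 + 0.2·π_3 + 0.35·π_4
π_2 = 0.4·π_1 + 0.2·π_2 + 0.25·π_3 + 0.15·π_4
π_3 = 0.15·π_1 + 0.45·π_2 + 0.15·π_3 + 0.3·π_4
Solving with the normalization constraint gives π = (0.2485, 0.2508, 0.2612, 0.2396).
So the stationary probability of Brand B is 0.2485.

0.2485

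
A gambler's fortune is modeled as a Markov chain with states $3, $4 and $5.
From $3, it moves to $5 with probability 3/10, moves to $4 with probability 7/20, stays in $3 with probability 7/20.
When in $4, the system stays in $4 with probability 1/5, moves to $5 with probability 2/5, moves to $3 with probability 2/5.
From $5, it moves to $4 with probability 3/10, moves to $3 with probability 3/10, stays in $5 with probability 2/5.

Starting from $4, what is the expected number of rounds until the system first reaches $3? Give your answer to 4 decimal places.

Let t(s) be the expected number of rounds to first reach $3 from state s, with t($3) = 0. Conditioning on the first round:
t($4) = 1 + 0.2·t($4) + 0.4·t($5)
t($5) = 1 + 0.3·t($4) + 0.4·t($5)
Solving: t($4) = 2.7778, t($5) = 3.0556.
Expected rounds from $4 to $3: 2.7778.

2.7778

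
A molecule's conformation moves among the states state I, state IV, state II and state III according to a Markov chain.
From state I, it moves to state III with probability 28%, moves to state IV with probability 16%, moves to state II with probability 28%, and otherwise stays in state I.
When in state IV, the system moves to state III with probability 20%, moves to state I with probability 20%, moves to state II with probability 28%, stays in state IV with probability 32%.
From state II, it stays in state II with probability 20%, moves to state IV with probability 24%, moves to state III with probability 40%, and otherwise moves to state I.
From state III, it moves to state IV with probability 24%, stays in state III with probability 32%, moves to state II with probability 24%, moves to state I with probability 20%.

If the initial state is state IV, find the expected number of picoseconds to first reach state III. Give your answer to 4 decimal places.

3.7266

Let t(s) be the expected number of picoseconds to first reach state III from state s, with t(state III) = 0. Conditioning on the first picosecond:
t(state I) = 1 + 0.28·t(state I) + 0.16·t(state IV) + 0.28·t(state II)
t(state IV) = 1 + 0.2·t(state I) + 0.32·t(state IV) + 0.28·t(state II)
t(state II) = 1 + 0.16·t(state I) + 0.24·t(state IV) + 0.2·t(state II)
Solving: t(state I) = 3.4025, t(state IV) = 3.7266, t(state II) = 3.0485.
Expected picoseconds from state IV to state III: 3.7266.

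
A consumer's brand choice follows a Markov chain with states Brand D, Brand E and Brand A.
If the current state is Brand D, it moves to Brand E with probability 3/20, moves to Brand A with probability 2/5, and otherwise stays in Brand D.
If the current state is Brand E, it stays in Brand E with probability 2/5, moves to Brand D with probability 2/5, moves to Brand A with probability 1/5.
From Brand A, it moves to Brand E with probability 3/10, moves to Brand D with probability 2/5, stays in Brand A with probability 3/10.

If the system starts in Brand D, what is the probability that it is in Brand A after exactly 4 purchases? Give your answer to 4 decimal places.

Propagate the distribution vector 4 purchases from Brand D.
After 0 purchases: (1.0000, 0.0000, 0.0000)
After 1 purchase: (0.4500, 0.1500, 0.4000)
After 2 purchases: (0.4225, 0.2475, 0.3300)
After 3 purchases: (0.4211, 0.2614, 0.3175)
After 4 purchases: (0.4211, 0.2630, 0.3160)
P(in Brand A after 4 purchases) = 0.3160

0.3160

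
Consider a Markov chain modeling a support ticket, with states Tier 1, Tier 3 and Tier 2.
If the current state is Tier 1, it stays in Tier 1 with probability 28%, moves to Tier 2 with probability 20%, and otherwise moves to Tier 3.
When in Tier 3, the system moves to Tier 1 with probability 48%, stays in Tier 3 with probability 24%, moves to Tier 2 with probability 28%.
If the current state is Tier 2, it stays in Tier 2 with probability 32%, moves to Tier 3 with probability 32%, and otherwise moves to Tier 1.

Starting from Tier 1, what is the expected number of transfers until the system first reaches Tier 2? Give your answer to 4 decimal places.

Let t(s) be the expected number of transfers to first reach Tier 2 from state s, with t(Tier 2) = 0. Conditioning on the first transfer:
t(Tier 1) = 1 + 0.28·t(Tier 1) + 0.52·t(Tier 3)
t(Tier 3) = 1 + 0.48·t(Tier 1) + 0.24·t(Tier 3)
Solving: t(Tier 1) = 4.3011, t(Tier 3) = 4.0323.
Expected transfers from Tier 1 to Tier 2: 4.3011.

4.3011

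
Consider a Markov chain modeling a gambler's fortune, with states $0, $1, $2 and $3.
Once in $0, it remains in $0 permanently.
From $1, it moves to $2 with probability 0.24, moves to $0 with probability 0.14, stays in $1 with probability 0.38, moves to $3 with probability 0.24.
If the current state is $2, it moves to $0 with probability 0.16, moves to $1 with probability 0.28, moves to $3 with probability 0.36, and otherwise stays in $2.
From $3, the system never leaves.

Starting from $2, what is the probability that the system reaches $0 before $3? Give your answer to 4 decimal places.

0.3228

Let h(s) be the probability of absorption at $0 starting from transient state s. Then h($0) = 1 and h($3) = 0. By first-step analysis:
h($1) = 0.14·1 + 0.38·h($1) + 0.24·h($2) + 0.24·0
h($2) = 0.16·1 + 0.28·h($1) + 0.2·h($2) + 0.36·0
Solving: h($1) = 0.3507, h($2) = 0.3228.
Starting from $2, the probability is 0.3228.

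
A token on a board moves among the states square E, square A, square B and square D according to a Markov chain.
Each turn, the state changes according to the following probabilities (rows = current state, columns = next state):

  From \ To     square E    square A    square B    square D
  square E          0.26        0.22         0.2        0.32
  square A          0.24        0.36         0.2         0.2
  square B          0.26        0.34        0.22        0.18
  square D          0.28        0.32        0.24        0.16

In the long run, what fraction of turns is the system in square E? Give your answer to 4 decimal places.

0.2581

Let the stationary distribution be π with π = πP and π_1 + π_2 + π_3 + π_4 = 1.
π_1 = 0.26·π_1 + 0.24·π_2 + 0.26·π_3 + 0.28·π_4
π_2 = 0.22·π_1 + 0.36·π_2 + 0.34·π_3 + 0.32·π_4
π_3 = 0.2·π_1 + 0.2·π_2 + 0.22·π_3 + 0.24·π_4
Solving with the normalization constraint gives π = (0.2581, 0.3109, 0.2130, 0.2180).
So the stationary probability of square E is 0.2581.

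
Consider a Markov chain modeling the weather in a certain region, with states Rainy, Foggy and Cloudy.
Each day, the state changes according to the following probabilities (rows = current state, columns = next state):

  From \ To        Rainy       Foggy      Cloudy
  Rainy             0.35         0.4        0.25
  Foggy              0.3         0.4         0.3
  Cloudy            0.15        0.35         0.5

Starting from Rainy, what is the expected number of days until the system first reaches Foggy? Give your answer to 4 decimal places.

Let t(s) be the expected number of days to first reach Foggy from state s, with t(Foggy) = 0. Conditioning on the first day:
t(Rainy) = 1 + 0.35·t(Rainy) + 0.25·t(Cloudy)
t(Cloudy) = 1 + 0.15·t(Rainy) + 0.5·t(Cloudy)
Solving: t(Rainy) = 2.6087, t(Cloudy) = 2.7826.
Expected days from Rainy to Foggy: 2.6087.

2.6087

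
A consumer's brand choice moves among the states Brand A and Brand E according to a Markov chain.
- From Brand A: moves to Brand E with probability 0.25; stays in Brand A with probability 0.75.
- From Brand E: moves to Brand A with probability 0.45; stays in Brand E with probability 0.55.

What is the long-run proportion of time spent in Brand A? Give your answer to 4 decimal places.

0.6429

Let the stationary distribution be π with π = πP and π_1 + π_2 = 1.
π_1 = 0.75·π_1 + 0.45·π_2
Solving with the normalization constraint gives π = (0.6429, 0.3571).
So the stationary probability of Brand A is 0.6429.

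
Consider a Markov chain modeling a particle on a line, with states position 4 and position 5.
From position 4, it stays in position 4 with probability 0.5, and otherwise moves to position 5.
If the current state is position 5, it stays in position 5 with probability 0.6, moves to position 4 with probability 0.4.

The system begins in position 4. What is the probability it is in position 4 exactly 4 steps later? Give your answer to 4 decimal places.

0.4445

Propagate the distribution vector 4 steps from position 4.
After 0 steps: (1.0000, 0.0000)
After 1 step: (0.5000, 0.5000)
After 2 steps: (0.4500, 0.5500)
After 3 steps: (0.4450, 0.5550)
After 4 steps: (0.4445, 0.5555)
P(in position 4 after 4 steps) = 0.4445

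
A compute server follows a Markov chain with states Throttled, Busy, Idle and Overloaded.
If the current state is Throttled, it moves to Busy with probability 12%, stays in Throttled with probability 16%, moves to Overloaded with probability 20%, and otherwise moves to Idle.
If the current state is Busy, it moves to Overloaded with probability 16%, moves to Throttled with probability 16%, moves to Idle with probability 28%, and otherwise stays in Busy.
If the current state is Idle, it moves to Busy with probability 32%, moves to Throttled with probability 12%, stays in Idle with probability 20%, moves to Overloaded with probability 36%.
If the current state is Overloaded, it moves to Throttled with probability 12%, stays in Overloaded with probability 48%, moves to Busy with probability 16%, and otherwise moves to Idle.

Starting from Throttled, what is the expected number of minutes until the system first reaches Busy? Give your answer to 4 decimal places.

5.0520

Let t(s) be the expected number of minutes to first reach Busy from state s, with t(Busy) = 0. Conditioning on the first minute:
t(Throttled) = 1 + 0.16·t(Throttled) + 0.52·t(Idle) + 0.2·t(Overloaded)
t(Idle) = 1 + 0.12·t(Throttled) + 0.2·t(Idle) + 0.36·t(Overloaded)
t(Overloaded) = 1 + 0.12·t(Throttled) + 0.24·t(Idle) + 0.48·t(Overloaded)
Solving: t(Throttled) = 5.0520, t(Idle) = 4.2885, t(Overloaded) = 5.0682.
Expected minutes from Throttled to Busy: 5.0520.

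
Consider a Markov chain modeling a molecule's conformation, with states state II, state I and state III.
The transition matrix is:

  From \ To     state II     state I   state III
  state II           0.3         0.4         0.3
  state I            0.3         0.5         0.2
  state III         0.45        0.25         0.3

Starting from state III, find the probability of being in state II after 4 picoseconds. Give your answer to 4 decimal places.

Propagate the distribution vector 4 picoseconds from state III.
After 0 picoseconds: (0.0000, 0.0000, 1.0000)
After 1 picosecond: (0.4500, 0.2500, 0.3000)
After 2 picoseconds: (0.3450, 0.3800, 0.2750)
After 3 picoseconds: (0.3413, 0.3968, 0.2620)
After 4 picoseconds: (0.3393, 0.4004, 0.2603)
P(in state II after 4 picoseconds) = 0.3393

0.3393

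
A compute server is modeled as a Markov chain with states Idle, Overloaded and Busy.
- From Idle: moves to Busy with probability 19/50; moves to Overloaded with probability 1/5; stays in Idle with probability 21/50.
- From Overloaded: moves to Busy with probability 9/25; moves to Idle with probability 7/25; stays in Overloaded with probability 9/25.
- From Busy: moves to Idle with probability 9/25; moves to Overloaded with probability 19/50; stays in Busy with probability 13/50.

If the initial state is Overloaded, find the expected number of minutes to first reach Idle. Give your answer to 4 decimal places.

3.2660

Let t(s) be the expected number of minutes to first reach Idle from state s, with t(Idle) = 0. Conditioning on the first minute:
t(Overloaded) = 1 + 0.36·t(Overloaded) + 0.36·t(Busy)
t(Busy) = 1 + 0.38·t(Overloaded) + 0.26·t(Busy)
Solving: t(Overloaded) = 3.2660, t(Busy) = 3.0285.
Expected minutes from Overloaded to Idle: 3.2660.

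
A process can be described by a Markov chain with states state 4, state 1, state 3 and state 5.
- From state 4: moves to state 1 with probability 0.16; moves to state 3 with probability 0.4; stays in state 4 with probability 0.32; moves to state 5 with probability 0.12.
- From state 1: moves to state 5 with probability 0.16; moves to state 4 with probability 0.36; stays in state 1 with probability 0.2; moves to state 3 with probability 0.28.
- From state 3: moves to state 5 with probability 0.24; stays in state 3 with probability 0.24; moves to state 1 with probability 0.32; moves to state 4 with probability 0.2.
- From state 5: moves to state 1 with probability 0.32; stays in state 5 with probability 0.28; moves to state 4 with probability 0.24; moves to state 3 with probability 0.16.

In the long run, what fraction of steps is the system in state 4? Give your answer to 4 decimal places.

0.2808

Let the stationary distribution be π with π = πP and π_1 + π_2 + π_3 + π_4 = 1.
π_1 = 0.32·π_1 + 0.36·π_2 + 0.2·π_3 + 0.24·π_4
π_2 = 0.16·π_1 + 0.2·π_2 + 0.32·π_3 + 0.32·π_4
π_3 = 0.4·π_1 + 0.28·π_2 + 0.24·π_3 + 0.16·π_4
Solving with the normalization constraint gives π = (0.2808, 0.2456, 0.2792, 0.1944).
So the stationary probability of state 4 is 0.2808.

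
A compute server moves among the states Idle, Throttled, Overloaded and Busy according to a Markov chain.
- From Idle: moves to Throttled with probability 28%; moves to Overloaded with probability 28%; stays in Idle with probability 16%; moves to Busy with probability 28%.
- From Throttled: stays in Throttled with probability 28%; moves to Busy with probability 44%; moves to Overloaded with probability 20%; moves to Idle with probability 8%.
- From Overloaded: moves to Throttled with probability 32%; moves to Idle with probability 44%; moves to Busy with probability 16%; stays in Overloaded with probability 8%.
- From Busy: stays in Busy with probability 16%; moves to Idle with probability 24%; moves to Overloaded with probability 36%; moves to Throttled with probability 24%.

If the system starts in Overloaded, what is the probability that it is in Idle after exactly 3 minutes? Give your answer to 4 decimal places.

Propagate the distribution vector 3 minutes from Overloaded.
After 0 minutes: (0.0000, 0.0000, 1.0000, 0.0000)
After 1 minute: (0.4400, 0.3200, 0.0800, 0.1600)
After 2 minutes: (0.1696, 0.2768, 0.2512, 0.3024)
After 3 minutes: (0.2324, 0.2780, 0.2318, 0.2579)
P(in Idle after 3 minutes) = 0.2324

0.2324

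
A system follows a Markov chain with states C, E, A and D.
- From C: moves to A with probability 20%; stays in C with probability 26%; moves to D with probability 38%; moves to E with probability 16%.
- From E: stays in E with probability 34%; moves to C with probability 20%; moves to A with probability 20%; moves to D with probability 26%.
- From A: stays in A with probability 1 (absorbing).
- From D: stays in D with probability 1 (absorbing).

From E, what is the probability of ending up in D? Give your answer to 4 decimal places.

Let h(s) be the probability of absorption at D starting from transient state s. Then h(D) = 1 and h(A) = 0. By first-step analysis:
h(C) = 0.26·h(C) + 0.16·h(E) + 0.2·0 + 0.38·1
h(E) = 0.2·h(C) + 0.34·h(E) + 0.2·0 + 0.26·1
Solving: h(C) = 0.6407, h(E) = 0.5881.
Starting from E, the probability is 0.5881.

0.5881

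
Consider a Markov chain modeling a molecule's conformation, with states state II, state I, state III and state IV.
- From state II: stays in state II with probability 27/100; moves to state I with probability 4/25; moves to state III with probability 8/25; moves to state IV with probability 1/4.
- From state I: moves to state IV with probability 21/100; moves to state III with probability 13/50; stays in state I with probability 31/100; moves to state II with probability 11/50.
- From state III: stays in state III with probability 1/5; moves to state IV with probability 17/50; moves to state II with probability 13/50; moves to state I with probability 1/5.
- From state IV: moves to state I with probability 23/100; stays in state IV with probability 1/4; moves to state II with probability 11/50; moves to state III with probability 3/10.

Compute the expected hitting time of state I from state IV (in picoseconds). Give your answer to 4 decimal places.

Let t(s) be the expected number of picoseconds to first reach state I from state s, with t(state I) = 0. Conditioning on the first picosecond:
t(state II) = 1 + 0.27·t(state II) + 0.32·t(state III) + 0.25·t(state IV)
t(state III) = 1 + 0.26·t(state II) + 0.2·t(state III) + 0.34·t(state IV)
t(state IV) = 1 + 0.22·t(state II) + 0.3·t(state III) + 0.25·t(state IV)
Solving: t(state II) = 5.2493, t(state III) = 5.0327, t(state IV) = 4.8862.
Expected picoseconds from state IV to state I: 4.8862.

4.8862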